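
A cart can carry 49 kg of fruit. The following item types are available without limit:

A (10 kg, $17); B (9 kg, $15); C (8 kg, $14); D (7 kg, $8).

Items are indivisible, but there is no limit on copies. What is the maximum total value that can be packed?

Best value-per-unit is C at 14/8; filling with it alone gives 6×14 = 84.
Optimal mix: 1×B + 5×C → weight 49, value 85.

$85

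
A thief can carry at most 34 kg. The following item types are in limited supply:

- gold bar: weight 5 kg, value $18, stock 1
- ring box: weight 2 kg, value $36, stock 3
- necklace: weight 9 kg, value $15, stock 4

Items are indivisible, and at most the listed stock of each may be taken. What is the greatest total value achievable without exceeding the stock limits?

$156

Top feasible selections:
- 1×gold bar + 3×ring box + 2×necklace: weight 29, value 156
- 3×ring box + 3×necklace: weight 33, value 153
- 1×gold bar + 3×ring box + 1×necklace: weight 20, value 141
Best: $156.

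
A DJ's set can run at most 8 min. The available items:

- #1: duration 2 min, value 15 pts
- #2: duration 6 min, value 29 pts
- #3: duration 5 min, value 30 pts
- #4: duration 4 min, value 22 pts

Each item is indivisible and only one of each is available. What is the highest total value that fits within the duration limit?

Check high-value combinations within 8 min:
- #1+#3: duration 2+5=7, value 15+30=45
- #1+#2: duration 2+6=8, value 15+29=44
- #1+#4: duration 2+4=6, value 15+22=37
Best: 45 pts.

45 pts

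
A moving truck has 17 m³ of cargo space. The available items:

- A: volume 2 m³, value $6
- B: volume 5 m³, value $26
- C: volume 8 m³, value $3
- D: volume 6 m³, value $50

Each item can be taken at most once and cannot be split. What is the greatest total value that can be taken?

Check high-value combinations within 17 m³:
- A+B+D: volume 2+5+6=13, value 6+26+50=82
- B+D: volume 5+6=11, value 26+50=76
- A+C+D: volume 2+8+6=16, value 6+3+50=59
Best: $82.

$82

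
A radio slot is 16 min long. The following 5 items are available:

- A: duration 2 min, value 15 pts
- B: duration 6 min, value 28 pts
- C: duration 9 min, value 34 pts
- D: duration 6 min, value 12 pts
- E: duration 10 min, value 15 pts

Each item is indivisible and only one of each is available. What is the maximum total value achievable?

62 pts

Check high-value combinations within 16 min:
- B+C: duration 6+9=15, value 28+34=62
- A+B+D: duration 2+6+6=14, value 15+28+12=55
- A+C: duration 2+9=11, value 15+34=49
Best: 62 pts.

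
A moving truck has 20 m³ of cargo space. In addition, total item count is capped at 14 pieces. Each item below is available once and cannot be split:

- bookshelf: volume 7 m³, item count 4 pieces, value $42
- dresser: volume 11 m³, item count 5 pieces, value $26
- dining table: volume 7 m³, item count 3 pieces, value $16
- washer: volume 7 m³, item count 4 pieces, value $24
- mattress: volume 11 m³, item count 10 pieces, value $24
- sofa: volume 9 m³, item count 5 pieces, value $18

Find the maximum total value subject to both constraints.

$68

Feasible sets respecting both limits:
- bookshelf+dresser: volume 18, item count 9, value 68
- bookshelf+washer: volume 14, item count 8, value 66
- bookshelf+mattress: volume 18, item count 14, value 66
Best: $68.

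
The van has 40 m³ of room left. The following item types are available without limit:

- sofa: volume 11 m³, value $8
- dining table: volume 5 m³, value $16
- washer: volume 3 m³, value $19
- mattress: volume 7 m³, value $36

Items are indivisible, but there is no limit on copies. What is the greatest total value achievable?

$247

Best value-per-unit is washer at 19/3, and filling with it alone uses volume 13×3=39. No mix of the others beats 13×19 = 247.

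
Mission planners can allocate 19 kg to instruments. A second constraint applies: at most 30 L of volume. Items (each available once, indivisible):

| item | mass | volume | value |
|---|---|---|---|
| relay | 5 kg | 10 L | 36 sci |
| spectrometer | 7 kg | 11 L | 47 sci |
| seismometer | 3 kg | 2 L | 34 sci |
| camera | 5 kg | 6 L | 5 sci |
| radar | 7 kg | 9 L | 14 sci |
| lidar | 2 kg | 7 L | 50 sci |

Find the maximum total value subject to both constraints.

167 sci

Feasible sets respecting both limits:
- relay+spectrometer+seismometer+lidar: mass 17, volume 30, value 167
- spectrometer+seismometer+radar+lidar: mass 19, volume 29, value 145
- spectrometer+seismometer+camera+lidar: mass 17, volume 26, value 136
Best: 167 sci.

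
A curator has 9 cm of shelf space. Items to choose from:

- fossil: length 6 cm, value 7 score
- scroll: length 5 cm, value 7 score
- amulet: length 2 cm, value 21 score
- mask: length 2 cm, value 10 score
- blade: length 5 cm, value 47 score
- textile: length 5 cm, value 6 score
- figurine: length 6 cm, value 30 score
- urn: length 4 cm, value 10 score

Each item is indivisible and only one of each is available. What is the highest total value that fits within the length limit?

78 score

Check high-value combinations within 9 cm:
- amulet+mask+blade: length 2+2+5=9, value 21+10+47=78
- amulet+blade: length 2+5=7, value 21+47=68
- mask+blade: length 2+5=7, value 10+47=57
Best: 78 score.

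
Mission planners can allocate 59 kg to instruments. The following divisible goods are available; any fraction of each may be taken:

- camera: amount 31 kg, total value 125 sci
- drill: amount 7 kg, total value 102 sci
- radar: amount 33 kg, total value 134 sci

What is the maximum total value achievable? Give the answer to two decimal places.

312.61

Take in order of value per unit:
- drill (102/7 per unit): all 7 → value 102, running total 102.00
- radar (134/33 per unit): all 33 → value 134, running total 236.00
- camera (125/31 per unit): 19 of 31 → value 19×125/31 = 76.6129, running total 312.61
Total 312.61.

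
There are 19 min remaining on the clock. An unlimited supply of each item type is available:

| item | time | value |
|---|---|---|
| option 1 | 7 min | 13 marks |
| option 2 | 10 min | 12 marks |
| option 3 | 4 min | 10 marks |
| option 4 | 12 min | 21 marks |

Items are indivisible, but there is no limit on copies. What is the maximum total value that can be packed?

Best value-per-unit is option 3 at 10/4; filling with it alone gives 4×10 = 40.
Optimal mix: 1×option 1 + 3×option 3 → time 19, value 43.

43 marks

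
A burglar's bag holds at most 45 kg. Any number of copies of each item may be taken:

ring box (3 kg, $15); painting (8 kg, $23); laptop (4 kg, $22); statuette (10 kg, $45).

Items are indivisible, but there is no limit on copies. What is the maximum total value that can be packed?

$243

Best value-per-unit is laptop at 22/4; filling with it alone gives 11×22 = 242.
Optimal mix: 3×ring box + 9×laptop → weight 45, value 243.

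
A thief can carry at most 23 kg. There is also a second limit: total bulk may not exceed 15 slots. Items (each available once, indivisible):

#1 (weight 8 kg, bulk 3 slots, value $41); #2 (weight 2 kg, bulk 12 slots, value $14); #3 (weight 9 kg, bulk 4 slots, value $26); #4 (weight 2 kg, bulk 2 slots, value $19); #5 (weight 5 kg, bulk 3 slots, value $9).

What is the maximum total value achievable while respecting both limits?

Feasible sets respecting both limits:
- #1+#3+#4: weight 19, bulk 9, value 86
- #1+#3+#5: weight 22, bulk 10, value 76
- #1+#4+#5: weight 15, bulk 8, value 69
Best: $86.

$86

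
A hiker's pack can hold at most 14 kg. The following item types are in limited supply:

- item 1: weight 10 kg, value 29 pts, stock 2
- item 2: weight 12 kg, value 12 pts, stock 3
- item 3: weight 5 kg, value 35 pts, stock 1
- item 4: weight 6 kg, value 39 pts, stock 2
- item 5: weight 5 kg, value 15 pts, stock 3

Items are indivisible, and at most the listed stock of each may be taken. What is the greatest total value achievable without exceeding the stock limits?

78 pts

Top feasible selections:
- 2×item 4: weight 12, value 78
- 1×item 3 + 1×item 4: weight 11, value 74
Best: 78 pts.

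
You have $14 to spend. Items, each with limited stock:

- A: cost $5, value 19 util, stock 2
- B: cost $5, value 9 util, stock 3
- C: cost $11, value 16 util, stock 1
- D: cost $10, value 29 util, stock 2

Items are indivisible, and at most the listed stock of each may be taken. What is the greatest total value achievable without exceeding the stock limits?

38 util

Best selections within cost 14 and stock limits:
- 2×A: cost 10, value 38
- 1×D: cost 10, value 29
- 1×A + 1×B: cost 10, value 28
- 1×A: cost 5, value 19
Best: 38 util.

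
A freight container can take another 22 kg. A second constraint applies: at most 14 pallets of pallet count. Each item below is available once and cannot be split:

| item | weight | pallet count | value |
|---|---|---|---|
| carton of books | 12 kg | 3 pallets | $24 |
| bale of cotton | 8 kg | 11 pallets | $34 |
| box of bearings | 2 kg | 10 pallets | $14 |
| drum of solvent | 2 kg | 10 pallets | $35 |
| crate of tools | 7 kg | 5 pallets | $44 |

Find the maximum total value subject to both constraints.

Feasible sets respecting both limits:
- carton of books+crate of tools: weight 19, pallet count 8, value 68
- carton of books+drum of solvent: weight 14, pallet count 13, value 59
- carton of books+bale of cotton: weight 20, pallet count 14, value 58
- crate of tools: weight 7, pallet count 5, value 44
Best: $68.

$68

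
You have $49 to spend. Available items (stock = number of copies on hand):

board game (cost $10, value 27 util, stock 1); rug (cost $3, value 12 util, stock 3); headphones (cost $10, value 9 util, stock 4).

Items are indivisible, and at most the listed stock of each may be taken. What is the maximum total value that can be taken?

90 util

Top feasible selections:
- 1×board game + 3×rug + 3×headphones: cost 49, value 90
- 1×board game + 3×rug + 2×headphones: cost 39, value 81
- 1×board game + 2×rug + 3×headphones: cost 46, value 78
Best: 90 util.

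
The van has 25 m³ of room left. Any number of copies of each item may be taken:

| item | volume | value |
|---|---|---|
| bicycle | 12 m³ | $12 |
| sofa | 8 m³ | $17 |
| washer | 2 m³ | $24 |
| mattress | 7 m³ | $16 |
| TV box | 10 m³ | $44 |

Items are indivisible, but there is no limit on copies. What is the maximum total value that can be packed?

$288

Best value-per-unit is washer at 24/2, and filling with it alone uses volume 12×2=24. No mix of the others beats 12×24 = 288.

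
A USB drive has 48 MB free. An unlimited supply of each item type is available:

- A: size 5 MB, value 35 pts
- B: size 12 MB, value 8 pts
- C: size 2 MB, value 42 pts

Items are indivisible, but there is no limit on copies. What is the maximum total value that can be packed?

Best value-per-unit is C at 42/2, and filling with it alone uses size 24×2=48. No mix of the others beats 24×42 = 1008.

1008 pts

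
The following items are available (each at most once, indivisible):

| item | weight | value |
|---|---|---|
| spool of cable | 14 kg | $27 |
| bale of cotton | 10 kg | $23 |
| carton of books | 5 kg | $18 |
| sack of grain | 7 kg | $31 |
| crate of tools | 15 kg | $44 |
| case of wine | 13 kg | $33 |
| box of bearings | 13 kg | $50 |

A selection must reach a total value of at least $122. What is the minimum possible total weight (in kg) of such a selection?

Subsets with value ≥ 122, sorted by total weight:
- sack of grain+crate of tools+box of bearings: weight 35, value 125
- bale of cotton+carton of books+sack of grain+box of bearings: weight 35, value 122
- carton of books+sack of grain+case of wine+box of bearings: weight 38, value 132
Minimum weight: 35 kg.

35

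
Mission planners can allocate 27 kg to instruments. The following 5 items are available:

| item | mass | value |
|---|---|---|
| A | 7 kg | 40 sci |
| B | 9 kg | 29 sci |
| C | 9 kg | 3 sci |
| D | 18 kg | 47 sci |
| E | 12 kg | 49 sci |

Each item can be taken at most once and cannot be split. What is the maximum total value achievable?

89 sci

Check high-value combinations within 27 kg:
- A+E: mass 7+12=19, value 40+49=89
- A+D: mass 7+18=25, value 40+47=87
- B+E: mass 9+12=21, value 29+49=78
- B+D: mass 9+18=27, value 29+47=76
Best: 89 sci.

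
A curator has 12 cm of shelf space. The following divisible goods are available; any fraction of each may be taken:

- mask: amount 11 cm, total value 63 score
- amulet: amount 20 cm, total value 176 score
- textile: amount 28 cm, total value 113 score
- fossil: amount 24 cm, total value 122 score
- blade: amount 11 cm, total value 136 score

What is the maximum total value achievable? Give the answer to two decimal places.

Take in order of value per unit:
- blade (136/11 per unit): all 11 → value 136, running total 136.00
- amulet (176/20 per unit): 1 of 20 → value 1×176/20 = 8.8000, running total 144.80
Total 144.80.

144.80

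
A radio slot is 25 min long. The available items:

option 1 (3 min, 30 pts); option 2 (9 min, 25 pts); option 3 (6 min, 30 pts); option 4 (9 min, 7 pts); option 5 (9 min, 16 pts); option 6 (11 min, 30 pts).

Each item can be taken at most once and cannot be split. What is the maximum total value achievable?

This is a 0/1 knapsack; check combinations near the capacity.
- option 1+option 3+option 6: duration 3+6+11=20, value 30+30+30=90
- option 1+option 2+option 3: duration 3+9+6=18, value 30+25+30=85
- option 1+option 2+option 6: duration 3+9+11=23, value 30+25+30=85
Best: 90 pts.

90 pts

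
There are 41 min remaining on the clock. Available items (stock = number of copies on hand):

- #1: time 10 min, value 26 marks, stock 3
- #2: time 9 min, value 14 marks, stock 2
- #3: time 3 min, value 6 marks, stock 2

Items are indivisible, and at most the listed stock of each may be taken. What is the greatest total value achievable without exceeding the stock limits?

Best selections within time 41 and stock limits:
- 3×#1 + 1×#2: time 39, value 92
- 3×#1 + 2×#3: time 36, value 90
Best: 92 marks.

92 marks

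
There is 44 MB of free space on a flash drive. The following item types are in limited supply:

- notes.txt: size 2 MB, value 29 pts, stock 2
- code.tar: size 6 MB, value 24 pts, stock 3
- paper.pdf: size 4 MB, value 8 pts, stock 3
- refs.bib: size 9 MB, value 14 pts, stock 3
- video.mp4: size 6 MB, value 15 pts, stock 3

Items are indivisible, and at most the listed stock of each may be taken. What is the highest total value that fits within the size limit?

183 pts

Best selections within size 44 and stock limits:
- 2×notes.txt + 3×code.tar + 1×paper.pdf + 3×video.mp4: size 44, value 183
- 2×notes.txt + 3×code.tar + 2×paper.pdf + 2×video.mp4: size 42, value 176
- 2×notes.txt + 3×code.tar + 3×video.mp4: size 40, value 175
- 2×notes.txt + 3×code.tar + 1×refs.bib + 2×video.mp4: size 43, value 174
Best: 183 pts.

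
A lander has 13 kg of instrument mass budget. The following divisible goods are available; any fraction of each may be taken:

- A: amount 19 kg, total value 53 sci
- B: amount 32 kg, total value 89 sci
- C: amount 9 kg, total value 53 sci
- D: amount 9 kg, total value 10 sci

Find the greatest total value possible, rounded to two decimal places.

64.16

Take in order of value per unit:
- C (53/9 per unit): all 9 → value 53, running total 53.00
- A (53/19 per unit): 4 of 19 → value 4×53/19 = 11.1579, running total 64.16
Total 64.16.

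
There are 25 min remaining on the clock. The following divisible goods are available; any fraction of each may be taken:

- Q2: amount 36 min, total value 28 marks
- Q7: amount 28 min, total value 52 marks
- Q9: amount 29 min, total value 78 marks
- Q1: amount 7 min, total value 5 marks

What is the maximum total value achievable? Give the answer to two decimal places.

67.24

Take in order of value per unit:
- Q9 (78/29 per unit): 25 of 29 → value 25×78/29 = 67.2414, running total 67.24
Total 67.24.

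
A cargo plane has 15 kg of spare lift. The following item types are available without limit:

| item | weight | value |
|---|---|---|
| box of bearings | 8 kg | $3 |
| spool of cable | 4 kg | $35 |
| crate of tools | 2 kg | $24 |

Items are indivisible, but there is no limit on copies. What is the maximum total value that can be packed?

Best value-per-unit is crate of tools at 24/2, and filling with it alone uses weight 7×2=14. No mix of the others beats 7×24 = 168.

$168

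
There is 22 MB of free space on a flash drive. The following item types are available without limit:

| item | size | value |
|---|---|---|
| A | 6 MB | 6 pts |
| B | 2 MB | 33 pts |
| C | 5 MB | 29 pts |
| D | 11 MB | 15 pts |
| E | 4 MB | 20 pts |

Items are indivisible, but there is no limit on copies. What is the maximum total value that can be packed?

363 pts

Best value-per-unit is B at 33/2, and filling with it alone uses size 11×2=22. No mix of the others beats 11×33 = 363.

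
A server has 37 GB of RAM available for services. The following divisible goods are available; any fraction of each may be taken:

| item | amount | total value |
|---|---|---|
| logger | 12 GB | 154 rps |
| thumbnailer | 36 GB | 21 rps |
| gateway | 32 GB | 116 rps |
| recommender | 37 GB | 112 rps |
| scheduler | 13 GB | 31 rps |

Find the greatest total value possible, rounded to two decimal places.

244.63

Take in order of value per unit:
- logger (154/12 per unit): all 12 → value 154, running total 154.00
- gateway (116/32 per unit): 25 of 32 → value 25×116/32 = 90.6250, running total 244.63
Total 244.63.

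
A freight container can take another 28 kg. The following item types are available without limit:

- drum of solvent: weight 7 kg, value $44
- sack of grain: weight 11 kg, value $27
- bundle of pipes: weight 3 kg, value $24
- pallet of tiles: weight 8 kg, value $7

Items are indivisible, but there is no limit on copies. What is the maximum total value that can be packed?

Best value-per-unit is bundle of pipes at 24/3, and filling with it alone uses weight 9×3=27. No mix of the others beats 9×24 = 216.

$216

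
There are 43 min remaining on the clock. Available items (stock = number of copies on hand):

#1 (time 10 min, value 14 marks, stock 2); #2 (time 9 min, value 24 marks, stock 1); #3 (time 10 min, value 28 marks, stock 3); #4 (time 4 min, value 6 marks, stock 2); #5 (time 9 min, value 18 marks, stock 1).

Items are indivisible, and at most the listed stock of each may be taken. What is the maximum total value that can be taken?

114 marks

Best selections within time 43 and stock limits:
- 1×#2 + 3×#3 + 1×#4: time 43, value 114
- 1×#2 + 3×#3: time 39, value 108
- 3×#3 + 1×#4 + 1×#5: time 43, value 108
Best: 114 marks.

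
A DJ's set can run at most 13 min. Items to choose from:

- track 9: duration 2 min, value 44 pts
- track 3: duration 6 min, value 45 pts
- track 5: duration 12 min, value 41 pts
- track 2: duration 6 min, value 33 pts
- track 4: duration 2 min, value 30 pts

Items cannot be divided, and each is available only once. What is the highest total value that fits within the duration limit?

119 pts

Check high-value combinations within 13 min:
- track 9+track 3+track 4: duration 2+6+2=10, value 44+45+30=119
- track 9+track 2+track 4: duration 2+6+2=10, value 44+33+30=107
- track 9+track 3: duration 2+6=8, value 44+45=89
Best: 119 pts.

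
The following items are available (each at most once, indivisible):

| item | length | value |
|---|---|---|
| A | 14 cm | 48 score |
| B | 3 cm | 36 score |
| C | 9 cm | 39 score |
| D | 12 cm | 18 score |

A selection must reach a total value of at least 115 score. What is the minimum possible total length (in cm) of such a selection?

Subsets with value ≥ 115, sorted by total length:
- A+B+C: length 26, value 123
- A+B+C+D: length 38, value 141
Minimum length: 26 cm.

26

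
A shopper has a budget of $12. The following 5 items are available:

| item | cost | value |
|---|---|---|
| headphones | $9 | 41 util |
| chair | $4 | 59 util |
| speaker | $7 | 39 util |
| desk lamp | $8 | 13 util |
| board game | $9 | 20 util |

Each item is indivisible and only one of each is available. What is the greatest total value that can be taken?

98 util

Check high-value combinations within $12:
- chair+speaker: cost 4+7=11, value 59+39=98
- chair+desk lamp: cost 4+8=12, value 59+13=72
- chair: cost 4, value 59
- headphones: cost 9, value 41
Best: 98 util.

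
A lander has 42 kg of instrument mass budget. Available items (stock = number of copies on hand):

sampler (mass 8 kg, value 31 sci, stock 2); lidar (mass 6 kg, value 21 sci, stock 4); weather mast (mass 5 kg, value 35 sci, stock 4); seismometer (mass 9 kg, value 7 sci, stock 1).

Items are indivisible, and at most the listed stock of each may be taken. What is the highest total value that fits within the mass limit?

223 sci

Top feasible selections:
- 2×sampler + 1×lidar + 4×weather mast: mass 42, value 223
- 1×sampler + 2×lidar + 4×weather mast: mass 40, value 213
Best: 223 sci.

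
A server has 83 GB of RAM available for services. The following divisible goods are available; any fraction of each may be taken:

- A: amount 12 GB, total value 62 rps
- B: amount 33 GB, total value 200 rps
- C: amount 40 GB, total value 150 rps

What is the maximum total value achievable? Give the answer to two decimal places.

404.50

Take in order of value per unit:
- B (200/33 per unit): all 33 → value 200, running total 200.00
- A (62/12 per unit): all 12 → value 62, running total 262.00
- C (150/40 per unit): 38 of 40 → value 38×150/40 = 142.5000, running total 404.50
Total 404.50.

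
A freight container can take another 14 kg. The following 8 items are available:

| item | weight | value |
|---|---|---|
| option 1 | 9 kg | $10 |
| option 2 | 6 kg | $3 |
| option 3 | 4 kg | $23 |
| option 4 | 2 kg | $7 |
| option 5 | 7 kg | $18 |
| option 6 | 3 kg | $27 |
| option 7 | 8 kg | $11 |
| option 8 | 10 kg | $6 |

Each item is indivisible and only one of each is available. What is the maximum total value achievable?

$68

Check high-value combinations within 14 kg:
- option 3+option 5+option 6: weight 4+7+3=14, value 23+18+27=68
- option 3+option 4+option 6: weight 4+2+3=9, value 23+7+27=57
- option 2+option 3+option 6: weight 6+4+3=13, value 3+23+27=53
- option 4+option 5+option 6: weight 2+7+3=12, value 7+18+27=52
Best: $68.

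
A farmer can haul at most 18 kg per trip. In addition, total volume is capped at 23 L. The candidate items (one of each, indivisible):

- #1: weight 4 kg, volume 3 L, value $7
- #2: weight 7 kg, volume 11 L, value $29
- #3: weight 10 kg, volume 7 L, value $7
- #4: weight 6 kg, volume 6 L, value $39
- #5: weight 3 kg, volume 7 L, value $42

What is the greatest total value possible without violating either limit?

$88

Feasible sets respecting both limits:
- #1+#4+#5: weight 13, volume 16, value 88
- #4+#5: weight 9, volume 13, value 81
- #1+#2+#5: weight 14, volume 21, value 78
Best: $88.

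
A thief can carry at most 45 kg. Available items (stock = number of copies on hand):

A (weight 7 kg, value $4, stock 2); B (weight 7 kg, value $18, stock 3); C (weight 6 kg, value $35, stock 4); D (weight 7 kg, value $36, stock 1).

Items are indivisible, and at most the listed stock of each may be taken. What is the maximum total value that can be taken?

$212

Top feasible selections:
- 2×B + 4×C + 1×D: weight 45, value 212
- 1×A + 1×B + 4×C + 1×D: weight 45, value 198
- 1×B + 4×C + 1×D: weight 38, value 194
Best: $212.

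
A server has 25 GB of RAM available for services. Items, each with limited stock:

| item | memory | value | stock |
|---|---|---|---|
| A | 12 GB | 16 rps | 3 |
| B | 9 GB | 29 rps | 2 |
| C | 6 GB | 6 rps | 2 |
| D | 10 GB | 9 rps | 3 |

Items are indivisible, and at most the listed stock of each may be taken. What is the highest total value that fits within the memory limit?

Top feasible selections:
- 2×B + 1×C: memory 24, value 64
- 2×B: memory 18, value 58
- 1×A + 1×B: memory 21, value 45
Best: 64 rps.

64 rps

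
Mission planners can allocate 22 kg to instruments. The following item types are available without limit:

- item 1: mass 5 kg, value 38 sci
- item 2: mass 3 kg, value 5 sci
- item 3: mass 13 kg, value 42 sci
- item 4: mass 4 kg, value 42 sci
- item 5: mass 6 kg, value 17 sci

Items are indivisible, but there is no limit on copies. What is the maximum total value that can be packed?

210 sci

Best value-per-unit is item 4 at 42/4, and filling with it alone uses mass 5×4=20. No mix of the others beats 5×42 = 210.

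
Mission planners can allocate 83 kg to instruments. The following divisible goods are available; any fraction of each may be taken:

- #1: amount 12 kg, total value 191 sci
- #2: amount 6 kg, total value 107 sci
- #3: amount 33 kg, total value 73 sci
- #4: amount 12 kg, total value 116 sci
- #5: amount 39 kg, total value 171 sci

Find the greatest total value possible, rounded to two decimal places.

Take in order of value per unit:
- #2 (107/6 per unit): all 6 → value 107, running total 107.00
- #1 (191/12 per unit): all 12 → value 191, running total 298.00
- #4 (116/12 per unit): all 12 → value 116, running total 414.00
- #5 (171/39 per unit): all 39 → value 171, running total 585.00
- #3 (73/33 per unit): 14 of 33 → value 14×73/33 = 30.9697, running total 615.97
Total 615.97.

615.97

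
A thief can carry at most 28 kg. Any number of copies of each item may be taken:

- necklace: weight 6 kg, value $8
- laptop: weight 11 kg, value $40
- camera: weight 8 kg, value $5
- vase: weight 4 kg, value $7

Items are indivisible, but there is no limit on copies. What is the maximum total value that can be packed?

Best value-per-unit is laptop at 40/11; filling with it alone gives 2×40 = 80.
Optimal mix: 1×necklace + 2×laptop → weight 28, value 88.

$88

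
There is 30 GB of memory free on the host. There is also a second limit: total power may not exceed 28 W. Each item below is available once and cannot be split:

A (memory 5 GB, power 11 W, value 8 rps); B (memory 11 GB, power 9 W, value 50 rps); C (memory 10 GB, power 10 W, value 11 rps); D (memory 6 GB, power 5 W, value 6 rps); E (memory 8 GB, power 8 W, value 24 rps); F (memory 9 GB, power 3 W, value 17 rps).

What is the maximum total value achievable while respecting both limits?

91 rps

Feasible sets respecting both limits:
- B+E+F: memory 28, power 20, value 91
- B+C+E: memory 29, power 27, value 85
- A+B+E: memory 24, power 28, value 82
- B+D+E: memory 25, power 22, value 80
Best: 91 rps.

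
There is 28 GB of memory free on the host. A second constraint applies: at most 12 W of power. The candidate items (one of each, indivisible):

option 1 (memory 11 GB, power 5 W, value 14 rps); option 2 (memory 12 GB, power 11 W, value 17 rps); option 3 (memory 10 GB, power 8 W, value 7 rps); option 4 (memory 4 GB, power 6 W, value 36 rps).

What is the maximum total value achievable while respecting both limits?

50 rps

Feasible sets respecting both limits:
- option 1+option 4: memory 15, power 11, value 50
- option 4: memory 4, power 6, value 36
- option 2: memory 12, power 11, value 17
Best: 50 rps.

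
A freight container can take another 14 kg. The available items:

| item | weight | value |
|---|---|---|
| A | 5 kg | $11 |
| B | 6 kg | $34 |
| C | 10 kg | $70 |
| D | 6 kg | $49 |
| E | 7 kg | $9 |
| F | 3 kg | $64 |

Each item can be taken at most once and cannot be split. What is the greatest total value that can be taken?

Check high-value combinations within 14 kg:
- C+F: weight 10+3=13, value 70+64=134
- A+D+F: weight 5+6+3=14, value 11+49+64=124
- D+F: weight 6+3=9, value 49+64=113
- A+B+F: weight 5+6+3=14, value 11+34+64=109
- B+F: weight 6+3=9, value 34+64=98
Best: $134.

$134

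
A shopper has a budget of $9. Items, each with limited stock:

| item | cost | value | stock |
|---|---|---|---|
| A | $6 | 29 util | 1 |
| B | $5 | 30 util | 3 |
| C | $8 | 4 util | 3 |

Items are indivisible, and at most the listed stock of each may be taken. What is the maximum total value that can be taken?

30 util

Best selections within cost 9 and stock limits:
- 1×B: cost 5, value 30
- 1×A: cost 6, value 29
Best: 30 util.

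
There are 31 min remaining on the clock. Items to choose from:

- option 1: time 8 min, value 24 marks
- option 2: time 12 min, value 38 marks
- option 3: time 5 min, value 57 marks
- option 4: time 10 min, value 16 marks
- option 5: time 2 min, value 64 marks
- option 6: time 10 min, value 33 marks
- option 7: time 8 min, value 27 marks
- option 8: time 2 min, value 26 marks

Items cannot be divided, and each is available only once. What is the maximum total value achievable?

This is a 0/1 knapsack; check combinations near the capacity.
- option 2+option 3+option 5+option 6+option 8: time 12+5+2+10+2=31, value 38+57+64+33+26=218
- option 2+option 3+option 5+option 7+option 8: time 12+5+2+8+2=29, value 38+57+64+27+26=212
- option 1+option 2+option 3+option 5+option 8: time 8+12+5+2+2=29, value 24+38+57+64+26=209
- option 3+option 5+option 6+option 7+option 8: time 5+2+10+8+2=27, value 57+64+33+27+26=207
Best: 218 marks.

218 marks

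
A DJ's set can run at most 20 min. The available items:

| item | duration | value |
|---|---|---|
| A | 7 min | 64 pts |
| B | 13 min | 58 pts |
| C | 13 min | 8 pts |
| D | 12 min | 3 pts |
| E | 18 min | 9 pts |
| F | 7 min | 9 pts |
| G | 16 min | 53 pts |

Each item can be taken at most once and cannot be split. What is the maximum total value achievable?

122 pts

This is a 0/1 knapsack; check combinations near the capacity.
- A+B: duration 7+13=20, value 64+58=122
- A+F: duration 7+7=14, value 64+9=73
- A+C: duration 7+13=20, value 64+8=72
- A+D: duration 7+12=19, value 64+3=67
- B+F: duration 13+7=20, value 58+9=67
Best: 122 pts.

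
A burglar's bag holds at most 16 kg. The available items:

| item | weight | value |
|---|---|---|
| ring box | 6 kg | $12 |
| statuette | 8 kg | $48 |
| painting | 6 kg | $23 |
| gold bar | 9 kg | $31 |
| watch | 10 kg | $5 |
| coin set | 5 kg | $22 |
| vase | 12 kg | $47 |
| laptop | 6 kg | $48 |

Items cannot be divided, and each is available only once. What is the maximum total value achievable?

Check high-value combinations within 16 kg:
- statuette+laptop: weight 8+6=14, value 48+48=96
- gold bar+laptop: weight 9+6=15, value 31+48=79
- painting+laptop: weight 6+6=12, value 23+48=71
Best: $96.

$96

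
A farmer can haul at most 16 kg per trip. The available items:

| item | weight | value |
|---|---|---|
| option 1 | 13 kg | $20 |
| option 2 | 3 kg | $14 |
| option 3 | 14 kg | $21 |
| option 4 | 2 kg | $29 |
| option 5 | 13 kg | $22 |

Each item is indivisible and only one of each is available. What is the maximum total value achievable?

$51

Check high-value combinations within 16 kg:
- option 4+option 5: weight 2+13=15, value 29+22=51
- option 3+option 4: weight 14+2=16, value 21+29=50
- option 1+option 4: weight 13+2=15, value 20+29=49
- option 2+option 4: weight 3+2=5, value 14+29=43
- option 2+option 5: weight 3+13=16, value 14+22=36
Best: $51.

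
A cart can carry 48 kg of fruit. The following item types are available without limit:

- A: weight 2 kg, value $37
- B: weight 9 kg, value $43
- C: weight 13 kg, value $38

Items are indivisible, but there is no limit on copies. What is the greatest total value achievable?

$888

Best value-per-unit is A at 37/2, and filling with it alone uses weight 24×2=48. No mix of the others beats 24×37 = 888.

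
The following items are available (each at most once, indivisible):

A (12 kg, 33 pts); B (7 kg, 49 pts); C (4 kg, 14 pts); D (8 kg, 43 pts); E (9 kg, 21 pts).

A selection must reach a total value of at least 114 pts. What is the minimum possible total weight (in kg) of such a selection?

Subsets with value ≥ 114, sorted by total weight:
- A+B+D: weight 27, value 125
- B+C+D+E: weight 28, value 127
- A+B+C+D: weight 31, value 139
Minimum weight: 27 kg.

27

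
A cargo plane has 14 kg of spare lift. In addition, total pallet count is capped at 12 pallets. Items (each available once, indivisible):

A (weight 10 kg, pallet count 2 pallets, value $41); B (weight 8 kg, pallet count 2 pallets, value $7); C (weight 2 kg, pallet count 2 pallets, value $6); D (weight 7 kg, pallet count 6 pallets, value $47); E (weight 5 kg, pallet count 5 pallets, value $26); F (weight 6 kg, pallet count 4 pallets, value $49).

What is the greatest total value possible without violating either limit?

$96

Feasible sets respecting both limits:
- D+F: weight 13, pallet count 10, value 96
- C+E+F: weight 13, pallet count 11, value 81
- E+F: weight 11, pallet count 9, value 75
Best: $96.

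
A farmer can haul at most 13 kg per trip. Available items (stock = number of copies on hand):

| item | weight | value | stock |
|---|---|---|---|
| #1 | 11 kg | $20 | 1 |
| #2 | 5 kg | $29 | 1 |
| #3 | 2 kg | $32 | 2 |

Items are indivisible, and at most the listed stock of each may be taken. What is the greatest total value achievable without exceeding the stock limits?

$93

Top feasible selections:
- 1×#2 + 2×#3: weight 9, value 93
- 2×#3: weight 4, value 64
- 1×#2 + 1×#3: weight 7, value 61
- 1×#1 + 1×#3: weight 13, value 52
Best: $93.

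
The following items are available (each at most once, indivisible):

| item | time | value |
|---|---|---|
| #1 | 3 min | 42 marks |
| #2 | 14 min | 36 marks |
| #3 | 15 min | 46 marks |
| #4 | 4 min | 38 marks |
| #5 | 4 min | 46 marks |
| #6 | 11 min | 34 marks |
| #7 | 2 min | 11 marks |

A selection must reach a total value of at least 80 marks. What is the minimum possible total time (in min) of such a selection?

Subsets with value ≥ 80, sorted by total time:
- #1+#5: time 7, value 88
- #1+#4: time 7, value 80
- #4+#5: time 8, value 84
Minimum time: 7 min.

7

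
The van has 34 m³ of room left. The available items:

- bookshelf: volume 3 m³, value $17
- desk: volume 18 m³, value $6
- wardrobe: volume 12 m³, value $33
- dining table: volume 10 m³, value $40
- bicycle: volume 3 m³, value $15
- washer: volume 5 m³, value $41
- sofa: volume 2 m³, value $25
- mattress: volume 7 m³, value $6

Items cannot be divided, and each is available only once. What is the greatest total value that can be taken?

$156

Check high-value combinations within 34 m³:
- bookshelf+wardrobe+dining table+washer+sofa: volume 3+12+10+5+2=32, value 17+33+40+41+25=156
- wardrobe+dining table+bicycle+washer+sofa: volume 12+10+3+5+2=32, value 33+40+15+41+25=154
- bookshelf+wardrobe+dining table+bicycle+washer: volume 3+12+10+3+5=33, value 17+33+40+15+41=146
- bookshelf+dining table+bicycle+washer+sofa+mattress: volume 3+10+3+5+2+7=30, value 17+40+15+41+25+6=144
- wardrobe+dining table+washer+sofa: volume 12+10+5+2=29, value 33+40+41+25=139
Best: $156.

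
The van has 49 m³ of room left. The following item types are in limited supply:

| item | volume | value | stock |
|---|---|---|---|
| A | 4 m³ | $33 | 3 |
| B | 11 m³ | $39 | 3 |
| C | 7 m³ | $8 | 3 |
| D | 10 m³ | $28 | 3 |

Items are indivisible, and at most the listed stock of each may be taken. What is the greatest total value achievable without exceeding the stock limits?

$216

Best selections within volume 49 and stock limits:
- 3×A + 3×B: volume 45, value 216
- 3×A + 2×B + 1×D: volume 44, value 205
Best: $216.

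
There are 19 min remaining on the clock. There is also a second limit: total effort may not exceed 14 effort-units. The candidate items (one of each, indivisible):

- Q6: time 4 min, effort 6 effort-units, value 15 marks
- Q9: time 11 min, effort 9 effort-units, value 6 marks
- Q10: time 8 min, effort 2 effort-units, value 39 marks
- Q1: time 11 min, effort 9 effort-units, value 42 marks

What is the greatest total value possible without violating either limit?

81 marks

Feasible sets respecting both limits:
- Q10+Q1: time 19, effort 11, value 81
- Q6+Q10: time 12, effort 8, value 54
- Q9+Q10: time 19, effort 11, value 45
- Q1: time 11, effort 9, value 42
Best: 81 marks.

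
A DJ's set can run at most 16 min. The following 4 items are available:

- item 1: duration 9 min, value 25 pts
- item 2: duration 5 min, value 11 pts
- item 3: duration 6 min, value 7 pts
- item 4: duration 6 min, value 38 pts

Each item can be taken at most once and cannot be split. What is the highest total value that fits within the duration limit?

Check high-value combinations within 16 min:
- item 1+item 4: duration 9+6=15, value 25+38=63
- item 2+item 4: duration 5+6=11, value 11+38=49
- item 3+item 4: duration 6+6=12, value 7+38=45
Best: 63 pts.

63 pts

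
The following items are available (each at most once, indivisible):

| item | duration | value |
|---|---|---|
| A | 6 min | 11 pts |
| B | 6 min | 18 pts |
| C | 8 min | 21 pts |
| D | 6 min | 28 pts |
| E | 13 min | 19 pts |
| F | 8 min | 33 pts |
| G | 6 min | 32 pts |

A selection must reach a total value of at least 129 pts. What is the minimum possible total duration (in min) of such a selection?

Subsets with value ≥ 129, sorted by total duration:
- B+C+D+F+G: duration 34, value 132
- B+D+E+F+G: duration 39, value 130
- A+B+C+D+F+G: duration 40, value 143
Minimum duration: 34 min.

34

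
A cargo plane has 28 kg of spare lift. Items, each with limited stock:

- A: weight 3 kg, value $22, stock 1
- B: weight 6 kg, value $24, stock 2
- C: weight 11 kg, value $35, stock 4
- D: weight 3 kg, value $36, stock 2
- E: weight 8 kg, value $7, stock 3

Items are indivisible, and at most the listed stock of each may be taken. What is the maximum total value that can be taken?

$153

Best selections within weight 28 and stock limits:
- 1×A + 1×B + 1×C + 2×D: weight 26, value 153
- 1×A + 2×B + 2×D: weight 21, value 142
Best: $153.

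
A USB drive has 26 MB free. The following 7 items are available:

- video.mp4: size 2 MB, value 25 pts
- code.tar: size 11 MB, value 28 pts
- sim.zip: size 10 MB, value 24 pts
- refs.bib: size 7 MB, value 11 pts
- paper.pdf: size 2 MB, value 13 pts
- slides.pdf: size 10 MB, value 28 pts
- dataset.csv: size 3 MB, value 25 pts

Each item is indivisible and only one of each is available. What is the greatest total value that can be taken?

This is a 0/1 knapsack; check combinations near the capacity.
- video.mp4+code.tar+slides.pdf+dataset.csv: size 2+11+10+3=26, value 25+28+28+25=106
- video.mp4+refs.bib+paper.pdf+slides.pdf+dataset.csv: size 2+7+2+10+3=24, value 25+11+13+28+25=102
- video.mp4+code.tar+refs.bib+paper.pdf+dataset.csv: size 2+11+7+2+3=25, value 25+28+11+13+25=102
- video.mp4+sim.zip+slides.pdf+dataset.csv: size 2+10+10+3=25, value 25+24+28+25=102
Best: 106 pts.

106 pts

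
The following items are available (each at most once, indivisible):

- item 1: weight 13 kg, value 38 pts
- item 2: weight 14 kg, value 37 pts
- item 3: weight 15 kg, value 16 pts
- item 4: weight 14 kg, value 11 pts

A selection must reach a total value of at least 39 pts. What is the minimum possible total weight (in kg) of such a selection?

27

Subsets with value ≥ 39, sorted by total weight:
- item 1+item 2: weight 27, value 75
- item 1+item 4: weight 27, value 49
Minimum weight: 27 kg.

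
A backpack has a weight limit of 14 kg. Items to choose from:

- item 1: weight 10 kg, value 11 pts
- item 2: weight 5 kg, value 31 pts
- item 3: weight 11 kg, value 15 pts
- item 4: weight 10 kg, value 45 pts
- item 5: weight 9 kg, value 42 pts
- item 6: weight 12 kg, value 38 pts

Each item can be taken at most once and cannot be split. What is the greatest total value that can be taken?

73 pts

Check high-value combinations within 14 kg:
- item 2+item 5: weight 5+9=14, value 31+42=73
- item 4: weight 10, value 45
- item 5: weight 9, value 42
Best: 73 pts.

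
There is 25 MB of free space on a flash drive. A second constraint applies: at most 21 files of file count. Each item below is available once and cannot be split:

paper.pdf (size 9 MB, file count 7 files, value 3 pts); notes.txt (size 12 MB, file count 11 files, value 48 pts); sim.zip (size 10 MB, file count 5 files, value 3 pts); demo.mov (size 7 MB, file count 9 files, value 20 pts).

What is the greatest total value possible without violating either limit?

68 pts

Feasible sets respecting both limits:
- notes.txt+demo.mov: size 19, file count 20, value 68
- paper.pdf+notes.txt: size 21, file count 18, value 51
- notes.txt+sim.zip: size 22, file count 16, value 51
- notes.txt: size 12, file count 11, value 48
Best: 68 pts.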